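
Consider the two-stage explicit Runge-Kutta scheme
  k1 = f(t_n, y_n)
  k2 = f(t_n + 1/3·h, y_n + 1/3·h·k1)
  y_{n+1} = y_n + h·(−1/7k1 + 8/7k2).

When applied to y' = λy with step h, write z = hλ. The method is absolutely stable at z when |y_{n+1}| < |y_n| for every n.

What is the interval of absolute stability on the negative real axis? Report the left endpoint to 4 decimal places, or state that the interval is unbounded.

With y'=λy (z=hλ):
  k1=λy_n ⇒ h·k1=z·y_n;  k2=λ(1+1/3z)y_n ⇒ h·k2=z(1+1/3z)y_n
  y_{n+1}/y_n = 1 − 1/7z + 8/7z(1+1/3z) = 1 + z + 8/21z²
  ⇒ R(z) = 1 + z + 8/21z².

Solve |R(x)|<1 on ℝ⁻.
x=-0.74: |R|=0.4686
R=1: x+8/21x²=0 ⇒ x=−21/8=-2.6250; min R=1−1/(4·8/21)=0.3438>−1
Confirm numerically:
  x=-2.220: |R|=0.65749 <1
  x=-2.152: |R|=0.61223 <1
  x=-1.485: |R|=0.35509 <1
  x=-1.484: |R|=0.35495 <1
  x=-3.088: |R|=1.54466 >1
  x=-3.013: |R|=1.44535 >1
Interval (-2.6250, 0).

z∈(-2.6250,0).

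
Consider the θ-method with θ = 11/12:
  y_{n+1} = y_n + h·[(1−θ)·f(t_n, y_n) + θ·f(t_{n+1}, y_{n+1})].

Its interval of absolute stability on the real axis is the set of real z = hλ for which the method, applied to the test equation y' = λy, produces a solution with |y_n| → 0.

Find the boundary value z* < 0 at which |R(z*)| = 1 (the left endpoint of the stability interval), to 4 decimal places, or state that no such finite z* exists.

(−∞, 0) — no finite endpoint.

Set f=λy, z=hλ:
  y_{n+1} = y_n + z·[1/12·y_n + 11/12·y_{n+1}] ⇒ (1 − 11/12z)y_{n+1} = (1 + 1/12z)y_n
  R(z) = (1 + 1/12z)/(1 − 11/12z).

Find x<0 with |R(x)|<1.
x=-0.55: |R|=0.6343
x=-2: |R|=0.2941
x=-10: |R|=0.0164
x=-100: |R|=0.0791
θ=11/12≥1/2 ⇒ |1+1/12x|<|1−11/12x| ∀x<0 ⇒ stable on all of ℝ⁻.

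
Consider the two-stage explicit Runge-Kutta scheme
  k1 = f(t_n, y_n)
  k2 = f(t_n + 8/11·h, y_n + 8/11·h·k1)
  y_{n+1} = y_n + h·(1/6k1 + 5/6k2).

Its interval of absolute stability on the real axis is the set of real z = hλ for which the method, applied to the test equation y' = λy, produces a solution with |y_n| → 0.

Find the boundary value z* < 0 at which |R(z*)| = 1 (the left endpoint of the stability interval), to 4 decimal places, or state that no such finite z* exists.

Test eqn y'=λy, z=hλ:
  k1=λy_n ⇒ h·k1=z·y_n;  k2=λ(1+8/11z)y_n ⇒ h·k2=z(1+8/11z)y_n
  y_{n+1}/y_n = 1 + 1/6z + 5/6z(1+8/11z) = 1 + z + 20/33z²
  Hence R(z) = 1 + z + 20/33z².

Solve |R(x)|<1 on ℝ⁻.
x=-0.83: |R|=0.5875
R=1: x+20/33x²=0 ⇒ x=−33/20=-1.6500; min R=1−1/(4·20/33)=0.5875>−1
Confirm numerically:
  x=-1.468: |R|=0.83808 <1
  x=-1.267: |R|=0.70590 <1
  x=-0.824: |R|=0.58750 <1
  x=-0.731: |R|=0.59286 <1
  x=-2.045: |R|=1.48956 >1
  x=-1.937: |R|=1.33692 >1
  x=-1.856: |R|=1.23172 >1
Stable set (-1.6500, 0).

left endpoint -1.6500.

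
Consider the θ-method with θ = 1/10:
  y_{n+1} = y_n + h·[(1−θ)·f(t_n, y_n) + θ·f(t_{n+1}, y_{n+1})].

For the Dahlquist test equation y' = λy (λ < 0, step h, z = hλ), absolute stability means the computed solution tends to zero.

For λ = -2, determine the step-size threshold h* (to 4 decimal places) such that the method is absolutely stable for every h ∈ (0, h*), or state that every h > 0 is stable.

(-2.5000,0); λ=-2 ⇒ h* = (5/2)/2 = 1.2500.

Set f=λy, z=hλ:
  y_{n+1} = y_n + z·[9/10·y_n + 1/10·y_{n+1}] ⇒ (1 − 1/10z)y_{n+1} = (1 + 9/10z)y_n
  so R(z) = (1 + 9/10z)/(1 − 1/10z).

Need |R(x)|<1, x<0.
x=-1.06: |R|=0.0416
R=−1: 1+9/10x = −1+1/10x ⇒ -4/5x=2 ⇒ x=2/(-4/5)=-2.5000
Confirm numerically:
  x=-2.328: |R|=0.88838 <1
  x=-2.291: |R|=0.86397 <1
  x=-1.615: |R|=0.39044 <1
  x=-1.114: |R|=0.00234 <1
  x=-2.989: |R|=1.30118 >1
  x=-2.622: |R|=1.07733 >1
  x=-2.601: |R|=1.06412 >1
Stable set (-2.5000, 0).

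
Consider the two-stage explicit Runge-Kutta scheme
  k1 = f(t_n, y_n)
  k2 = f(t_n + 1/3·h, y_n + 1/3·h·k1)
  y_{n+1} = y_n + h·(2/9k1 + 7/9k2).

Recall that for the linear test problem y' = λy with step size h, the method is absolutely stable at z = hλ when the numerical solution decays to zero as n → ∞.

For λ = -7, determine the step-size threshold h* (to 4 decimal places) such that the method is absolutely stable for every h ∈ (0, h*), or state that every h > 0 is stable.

On y'=λy, z=hλ:
  k1=λy_n ⇒ h·k1=z·y_n;  k2=λ(1+1/3z)y_n ⇒ h·k2=z(1+1/3z)y_n
  y_{n+1}/y_n = 1 + 2/9z + 7/9z(1+1/3z) = 1 + z + 7/27z²
  ⇒ R(z) = 1 + z + 7/27z².

Solve |R(x)|<1 on ℝ⁻.
x=-0.75: |R|=0.3958
R=1: x+7/27x²=0 ⇒ x=−27/7=-3.8571; min R=1−1/(4·7/27)=0.0357>−1
Confirm numerically:
  x=-3.738: |R|=0.88454 <1
  x=-3.668: |R|=0.82013 <1
  x=-1.720: |R|=0.04699 <1
  x=-4.318: |R|=1.51592 >1
  x=-4.099: |R|=1.25702 >1
Stable set (-3.8571, 0).

(-3.8571,0); λ=-7 ⇒ h* = (27/7)/7 = 0.5510.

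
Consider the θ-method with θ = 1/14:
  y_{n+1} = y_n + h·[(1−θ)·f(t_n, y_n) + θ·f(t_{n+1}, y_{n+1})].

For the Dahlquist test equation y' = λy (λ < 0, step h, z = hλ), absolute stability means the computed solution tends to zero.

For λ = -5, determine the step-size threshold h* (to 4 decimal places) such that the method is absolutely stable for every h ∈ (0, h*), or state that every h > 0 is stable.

With y'=λy (z=hλ):
  y_{n+1} = y_n + z·[13/14·y_n + 1/14·y_{n+1}] ⇒ (1 − 1/14z)y_{n+1} = (1 + 13/14z)y_n
  ⇒ R(z) = (1 + 13/14z)/(1 − 1/14z).

Solve |R(x)|<1 on ℝ⁻.
x=-1.03: |R|=0.0406
R=−1: 1+13/14x = −1+1/14x ⇒ -6/7x=2 ⇒ x=2/(-6/7)=-2.3333
Confirm numerically:
  x=-2.221: |R|=0.91690 <1
  x=-2.185: |R|=0.89002 <1
  x=-1.473: |R|=0.33277 <1
  x=-1.323: |R|=0.20877 <1
  x=-2.896: |R|=1.39962 >1
  x=-2.476: |R|=1.10391 >1
So |R|<1 on (-2.3333, 0).

(-2.3333,0); λ=-5 ⇒ h* = (7/3)/5 = 0.4667.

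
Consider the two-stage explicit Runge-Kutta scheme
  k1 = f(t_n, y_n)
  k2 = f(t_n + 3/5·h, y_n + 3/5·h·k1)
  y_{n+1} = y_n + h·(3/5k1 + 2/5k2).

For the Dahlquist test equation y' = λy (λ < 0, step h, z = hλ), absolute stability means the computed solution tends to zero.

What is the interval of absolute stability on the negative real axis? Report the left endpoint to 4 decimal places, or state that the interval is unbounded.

Set f=λy, z=hλ:
  k1=λy_n ⇒ h·k1=z·y_n;  k2=λ(1+3/5z)y_n ⇒ h·k2=z(1+3/5z)y_n
  y_{n+1}/y_n = 1 + 3/5z + 2/5z(1+3/5z) = 1 + z + 6/25z²
  so R(z) = 1 + z + 6/25z².

Boundary: |R(x)|=1, x<0.
x=-0.61: |R|=0.4793
R=1: x+6/25x²=0 ⇒ x=−25/6=-4.1667; min R=1−1/(4·6/25)=-0.0417>−1
Confirm numerically:
  x=-3.211: |R|=0.26353 <1
  x=-3.099: |R|=0.20591 <1
  x=-2.863: |R|=0.10422 <1
  x=-2.038: |R|=0.04117 <1
  x=-4.623: |R|=1.50631 >1
  x=-4.346: |R|=1.18705 >1
  x=-4.311: |R|=1.14933 >1
So |R|<1 on (-4.1667, 0).

z∈(-4.1667,0).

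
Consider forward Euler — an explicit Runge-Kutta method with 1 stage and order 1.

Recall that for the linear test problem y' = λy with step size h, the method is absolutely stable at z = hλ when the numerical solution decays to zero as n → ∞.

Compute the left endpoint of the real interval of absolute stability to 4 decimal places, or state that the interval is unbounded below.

With y'=λy (z=hλ):
  order 1, 1-stage ⇒ R(z)=1+z
  (e.g. R(-0.71)=0.29000, |R|=0.29000)

Need |R(x)|<1, x<0.
x=-0.71: |R|=0.2900
|R(-1.5)|=0.5000 |R(-0.99)|=0.0100 |R(-0.91)|=0.0900
Bisect:
  x_lo=-2.8355 |R|=1.8355  x_hi=-0.2155 |R|=0.7845
  mid=-1.52551 |R|=0.52551 →hi
  mid=-2.18049 |R|=1.18049 →lo
  mid=-1.85300 |R|=0.85300 →hi
  mid=-2.01675 |R|=1.01675 →lo
  mid=-1.93487 |R|=0.93487 →hi
  mid=-1.97581 |R|=0.97581 →hi
  mid=-1.99628 |R|=0.99628 →hi
  ...
  [-2.00012,-1.99996] ⇒ x*=-2.0000
Stable set (-2.0000, 0).

z* = -2.0000.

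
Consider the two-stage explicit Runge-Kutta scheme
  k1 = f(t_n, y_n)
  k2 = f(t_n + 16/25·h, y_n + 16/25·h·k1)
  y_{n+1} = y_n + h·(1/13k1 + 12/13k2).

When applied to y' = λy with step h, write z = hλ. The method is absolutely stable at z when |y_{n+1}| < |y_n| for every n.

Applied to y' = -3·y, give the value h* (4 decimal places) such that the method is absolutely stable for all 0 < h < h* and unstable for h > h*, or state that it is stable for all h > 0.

(-1.6927,0); λ=-3 ⇒ h* = (325/192)/3 = 0.5642.

On y'=λy, z=hλ:
  k1=λy_n ⇒ h·k1=z·y_n;  k2=λ(1+16/25z)y_n ⇒ h·k2=z(1+16/25z)y_n
  y_{n+1}/y_n = 1 + 1/13z + 12/13z(1+16/25z) = 1 + z + 192/325z²
  so R(z) = 1 + z + 192/325z².

Find x<0 with |R(x)|<1.
x=-1.65: |R|=0.9584
R=1: x+192/325x²=0 ⇒ x=−325/192=-1.6927; min R=1−1/(4·192/325)=0.5768>−1
Confirm numerically:
  x=-1.158: |R|=0.63420 <1
  x=-1.037: |R|=0.59829 <1
  x=-0.801: |R|=0.57804 <1
  x=-2.246: |R|=1.73414 >1
  x=-1.936: |R|=1.27826 >1
  x=-1.825: |R|=1.14263 >1
Stable set (-1.6927, 0).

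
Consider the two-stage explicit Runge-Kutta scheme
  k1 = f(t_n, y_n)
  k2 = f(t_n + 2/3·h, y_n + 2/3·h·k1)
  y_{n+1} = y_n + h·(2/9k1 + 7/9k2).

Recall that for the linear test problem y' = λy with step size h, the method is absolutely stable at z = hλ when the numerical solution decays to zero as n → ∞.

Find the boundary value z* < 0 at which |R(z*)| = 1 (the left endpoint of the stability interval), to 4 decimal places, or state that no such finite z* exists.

z* = -1.9286.

On y'=λy, z=hλ:
  k1=λy_n ⇒ h·k1=z·y_n;  k2=λ(1+2/3z)y_n ⇒ h·k2=z(1+2/3z)y_n
  y_{n+1}/y_n = 1 + 2/9z + 7/9z(1+2/3z) = 1 + z + 14/27z²
  Hence R(z) = 1 + z + 14/27z².

Need |R(x)|<1, x<0.
x=-1.61: |R|=0.7341
R=1: x+14/27x²=0 ⇒ x=−27/14=-1.9286; min R=1−1/(4·14/27)=0.5179>−1
Confirm numerically:
  x=-1.673: |R|=0.77830 <1
  x=-0.843: |R|=0.52548 <1
  x=-0.789: |R|=0.53379 <1
  x=-2.414: |R|=1.60761 >1
  x=-2.286: |R|=1.42367 >1
Interval (-1.9286, 0).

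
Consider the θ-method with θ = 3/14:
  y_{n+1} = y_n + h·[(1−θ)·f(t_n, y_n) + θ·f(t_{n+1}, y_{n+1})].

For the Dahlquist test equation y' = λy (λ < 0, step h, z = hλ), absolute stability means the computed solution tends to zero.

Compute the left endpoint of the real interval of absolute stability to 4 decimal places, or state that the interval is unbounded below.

With y'=λy (z=hλ):
  y_{n+1} = y_n + z·[11/14·y_n + 3/14·y_{n+1}] ⇒ (1 − 3/14z)y_{n+1} = (1 + 11/14z)y_n
  R(z) = (1 + 11/14z)/(1 − 3/14z).

Boundary: |R(x)|=1, x<0.
x=-0.98: |R|=0.1901
R=−1: 1+11/14x = −1+3/14x ⇒ -4/7x=2 ⇒ x=2/(-4/7)=-3.5000
Confirm numerically:
  x=-2.723: |R|=0.71961 <1
  x=-2.073: |R|=0.43538 <1
  x=-1.587: |R|=0.18427 <1
  x=-3.802: |R|=1.09510 >1
  x=-3.727: |R|=1.07212 >1
Stable set (-3.5000, 0).

left endpoint -3.5000.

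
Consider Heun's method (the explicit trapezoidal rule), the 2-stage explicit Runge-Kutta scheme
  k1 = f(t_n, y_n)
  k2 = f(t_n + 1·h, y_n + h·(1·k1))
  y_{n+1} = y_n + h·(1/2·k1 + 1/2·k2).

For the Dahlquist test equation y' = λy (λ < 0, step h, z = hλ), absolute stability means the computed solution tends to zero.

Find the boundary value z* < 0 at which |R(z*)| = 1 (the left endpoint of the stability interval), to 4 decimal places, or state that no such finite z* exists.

z* = -2.0000.

Test eqn y'=λy, z=hλ:
  order 2, 2-stage ⇒ R(z)=1+z+z^2/2
  (e.g. R(-0.78)=0.52420, |R|=0.52420)

Find x<0 with |R(x)|<1.
x=-0.78: |R|=0.5242
|R(-2.28)|=1.3192 |R(-1.84)|=0.8528 |R(-1.74)|=0.7738
Bisect:
  x_lo=-2.5378 |R|=1.6825  x_hi=-0.2444 |R|=0.7855
  mid=-1.39113 |R|=0.57649 →hi
  mid=-1.96448 |R|=0.96511 →hi
  mid=-2.25116 |R|=1.28270 →lo
  mid=-2.10782 |R|=1.11363 →lo
  mid=-2.03615 |R|=1.03680 →lo
  mid=-2.00031 |R|=1.00031 →lo
  mid=-1.98240 |R|=0.98255 →hi
  ...
  [-2.00003,-1.99989] ⇒ x*=-2.0000
Interval (-2.0000, 0).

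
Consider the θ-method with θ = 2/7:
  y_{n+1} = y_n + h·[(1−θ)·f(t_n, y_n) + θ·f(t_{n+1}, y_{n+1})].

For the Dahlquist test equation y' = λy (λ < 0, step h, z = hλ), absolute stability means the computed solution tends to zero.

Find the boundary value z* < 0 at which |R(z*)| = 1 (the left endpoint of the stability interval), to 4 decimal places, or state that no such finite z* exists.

left endpoint -4.6667.

With y'=λy (z=hλ):
  y_{n+1} = y_n + z·[5/7·y_n + 2/7·y_{n+1}] ⇒ (1 − 2/7z)y_{n+1} = (1 + 5/7z)y_n
  so R(z) = (1 + 5/7z)/(1 − 2/7z).

Find x<0 with |R(x)|<1.
x=-0.56: |R|=0.5172
R=−1: 1+5/7x = −1+2/7x ⇒ -3/7x=2 ⇒ x=2/(-3/7)=-4.6667
Confirm numerically:
  x=-4.387: |R|=0.94681 <1
  x=-2.371: |R|=0.41347 <1
  x=-2.261: |R|=0.37363 <1
  x=-4.960: |R|=1.05201 >1
  x=-4.946: |R|=1.04961 >1
  x=-4.868: |R|=1.03609 >1
Stable set (-4.6667, 0).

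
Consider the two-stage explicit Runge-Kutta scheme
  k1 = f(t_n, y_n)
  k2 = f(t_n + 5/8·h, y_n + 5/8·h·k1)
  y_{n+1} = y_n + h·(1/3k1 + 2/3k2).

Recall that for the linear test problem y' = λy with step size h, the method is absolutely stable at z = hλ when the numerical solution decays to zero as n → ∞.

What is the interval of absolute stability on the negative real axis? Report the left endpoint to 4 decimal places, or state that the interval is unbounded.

On y'=λy, z=hλ:
  k1=λy_n ⇒ h·k1=z·y_n;  k2=λ(1+5/8z)y_n ⇒ h·k2=z(1+5/8z)y_n
  y_{n+1}/y_n = 1 + 1/3z + 2/3z(1+5/8z) = 1 + z + 5/12z²
  R(z) = 1 + z + 5/12z².

Need |R(x)|<1, x<0.
x=-0.43: |R|=0.6470
R=1: x+5/12x²=0 ⇒ x=−12/5=-2.4000; min R=1−1/(4·5/12)=0.4000>−1
Confirm numerically:
  x=-2.173: |R|=0.79447 <1
  x=-1.311: |R|=0.40513 <1
  x=-1.281: |R|=0.40273 <1
  x=-1.036: |R|=0.41121 <1
  x=-2.761: |R|=1.41530 >1
  x=-2.706: |R|=1.34501 >1
Interval (-2.4000, 0).

z∈(-2.4000,0).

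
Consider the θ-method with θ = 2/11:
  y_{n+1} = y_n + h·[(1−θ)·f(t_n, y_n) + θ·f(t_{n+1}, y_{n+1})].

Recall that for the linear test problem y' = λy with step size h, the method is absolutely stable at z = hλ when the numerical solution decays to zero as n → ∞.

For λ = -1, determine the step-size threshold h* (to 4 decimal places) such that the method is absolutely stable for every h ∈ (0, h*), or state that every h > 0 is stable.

(-3.1429,0); λ=-1 ⇒ h* = (22/7)/1 = 3.1429.

Test eqn y'=λy, z=hλ:
  y_{n+1} = y_n + z·[9/11·y_n + 2/11·y_{n+1}] ⇒ (1 − 2/11z)y_{n+1} = (1 + 9/11z)y_n
  Hence R(z) = (1 + 9/11z)/(1 − 2/11z).

Find x<0 with |R(x)|<1.
x=-0.56: |R|=0.4917
R=−1: 1+9/11x = −1+2/11x ⇒ -7/11x=2 ⇒ x=2/(-7/11)=-3.1429
Confirm numerically:
  x=-2.320: |R|=0.63171 <1
  x=-1.883: |R|=0.40275 <1
  x=-1.322: |R|=0.06582 <1
  x=-3.233: |R|=1.03613 >1
  x=-3.215: |R|=1.02897 >1
Stable set (-3.1429, 0).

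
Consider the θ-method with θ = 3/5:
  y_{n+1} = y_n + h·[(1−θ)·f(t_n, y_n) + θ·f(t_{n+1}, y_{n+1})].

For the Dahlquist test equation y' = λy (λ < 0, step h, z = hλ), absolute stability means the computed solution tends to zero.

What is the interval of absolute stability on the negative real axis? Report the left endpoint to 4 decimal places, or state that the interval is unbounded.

unbounded; (−∞, 0).

With y'=λy (z=hλ):
  y_{n+1} = y_n + z·[2/5·y_n + 3/5·y_{n+1}] ⇒ (1 − 3/5z)y_{n+1} = (1 + 2/5z)y_n
  Hence R(z) = (1 + 2/5z)/(1 − 3/5z).

Need |R(x)|<1, x<0.
x=-0.57: |R|=0.5753
x=-2: |R|=0.0909
x=-10: |R|=0.4286
x=-100: |R|=0.6393
θ=3/5≥1/2 ⇒ |1+2/5x|<|1−3/5x| ∀x<0 ⇒ stable on all of ℝ⁻.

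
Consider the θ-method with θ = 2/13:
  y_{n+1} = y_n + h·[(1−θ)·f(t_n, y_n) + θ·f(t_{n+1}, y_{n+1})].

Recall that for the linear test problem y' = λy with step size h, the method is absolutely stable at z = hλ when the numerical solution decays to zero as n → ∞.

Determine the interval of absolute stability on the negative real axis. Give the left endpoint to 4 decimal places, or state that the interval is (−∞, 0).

(-2.8889, 0).

With y'=λy (z=hλ):
  y_{n+1} = y_n + z·[11/13·y_n + 2/13·y_{n+1}] ⇒ (1 − 2/13z)y_{n+1} = (1 + 11/13z)y_n
  R(z) = (1 + 11/13z)/(1 − 2/13z).

Find x<0 with |R(x)|<1.
x=-0.33: |R|=0.6859
R=−1: 1+11/13x = −1+2/13x ⇒ -9/13x=2 ⇒ x=2/(-9/13)=-2.8889
Confirm numerically:
  x=-2.712: |R|=0.91359 <1
  x=-2.427: |R|=0.76717 <1
  x=-1.498: |R|=0.21743 <1
  x=-1.261: |R|=0.05611 <1
  x=-3.293: |R|=1.18569 >1
  x=-2.973: |R|=1.03996 >1
So |R|<1 on (-2.8889, 0).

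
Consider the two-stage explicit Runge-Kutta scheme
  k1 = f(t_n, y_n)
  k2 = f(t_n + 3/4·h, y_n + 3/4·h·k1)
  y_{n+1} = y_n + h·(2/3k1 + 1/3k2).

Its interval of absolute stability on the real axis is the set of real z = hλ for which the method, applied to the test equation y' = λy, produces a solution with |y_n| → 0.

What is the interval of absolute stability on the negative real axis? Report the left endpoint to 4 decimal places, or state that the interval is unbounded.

(-4.0000, 0).

With y'=λy (z=hλ):
  k1=λy_n ⇒ h·k1=z·y_n;  k2=λ(1+3/4z)y_n ⇒ h·k2=z(1+3/4z)y_n
  y_{n+1}/y_n = 1 + 2/3z + 1/3z(1+3/4z) = 1 + z + 1/4z²
  ⇒ R(z) = 1 + z + 1/4z².

Find x<0 with |R(x)|<1.
x=-1.02: |R|=0.2401
R=1: x+1/4x²=0 ⇒ x=−4=-4.0000; min R=1−1/(4·1/4)=0.0000>−1
Confirm numerically:
  x=-3.892: |R|=0.89492 <1
  x=-3.252: |R|=0.39188 <1
  x=-3.218: |R|=0.37088 <1
  x=-2.531: |R|=0.07049 <1
  x=-4.248: |R|=1.26338 >1
  x=-4.243: |R|=1.25776 >1
  x=-4.217: |R|=1.22877 >1
Stable set (-4.0000, 0).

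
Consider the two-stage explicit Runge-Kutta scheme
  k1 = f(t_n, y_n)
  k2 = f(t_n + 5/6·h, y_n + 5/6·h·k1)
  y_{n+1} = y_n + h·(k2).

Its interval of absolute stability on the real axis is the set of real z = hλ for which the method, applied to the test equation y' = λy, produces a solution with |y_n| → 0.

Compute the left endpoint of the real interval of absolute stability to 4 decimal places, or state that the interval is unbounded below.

Test eqn y'=λy, z=hλ:
  k1=λy_n ⇒ h·k1=z·y_n;  k2=λ(1+5/6z)y_n ⇒ h·k2=z(1+5/6z)y_n
  y_{n+1}/y_n = 1 + z(1+5/6z) = 1 + z + 5/6z²
  so R(z) = 1 + z + 5/6z².

Find x<0 with |R(x)|<1.
x=-0.95: |R|=0.8021
R=1: x+5/6x²=0 ⇒ x=−6/5=-1.2000; min R=1−1/(4·5/6)=0.7000>−1
Confirm numerically:
  x=-1.040: |R|=0.86133 <1
  x=-0.737: |R|=0.71564 <1
  x=-0.730: |R|=0.71408 <1
  x=-0.501: |R|=0.70817 <1
  x=-1.745: |R|=1.79252 >1
  x=-1.437: |R|=1.28381 >1
  x=-1.333: |R|=1.14774 >1
Stable set (-1.2000, 0).

left endpoint -1.2000.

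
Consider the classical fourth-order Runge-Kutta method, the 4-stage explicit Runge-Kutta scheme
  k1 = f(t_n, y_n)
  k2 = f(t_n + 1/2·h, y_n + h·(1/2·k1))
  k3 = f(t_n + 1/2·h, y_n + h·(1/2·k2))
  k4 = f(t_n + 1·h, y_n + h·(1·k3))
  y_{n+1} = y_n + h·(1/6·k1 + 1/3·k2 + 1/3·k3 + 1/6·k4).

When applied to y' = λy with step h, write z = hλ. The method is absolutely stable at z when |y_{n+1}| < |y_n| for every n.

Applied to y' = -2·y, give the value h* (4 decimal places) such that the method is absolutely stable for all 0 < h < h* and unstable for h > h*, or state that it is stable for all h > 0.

Set f=λy, z=hλ:
  order 4, 4-stage ⇒ R(z)=1+z+z^2/2+z^3/6+z^4/24
  (e.g. R(-1.52)=0.27231, |R|=0.27231)

Find x<0 with |R(x)|<1.
x=-1.52: |R|=0.2723
|R(-2.43)|=0.5838 |R(-2.35)|=0.5190 |R(-0.5)|=0.6068
Bisect:
  x_lo=-3.0928 |R|=1.5717  x_hi=-0.0884 |R|=0.9154
  mid=-1.59062 |R|=0.27040 →hi
  mid=-2.34172 |R|=0.51285 →hi
  mid=-2.71728 |R|=0.90220 →hi
  mid=-2.90506 |R|=1.19610 →lo
  mid=-2.81117 |R|=1.03971 →lo
  mid=-2.76422 |R|=0.96869 →hi
  mid=-2.78769 |R|=1.00363 →lo
  mid=-2.77596 |R|=0.98602 →hi
  mid=-2.78183 |R|=0.99479 →hi
  ...
  [-2.78531,-2.78513] ⇒ x*=-2.7853
Interval (-2.7853, 0).

(-2.7853,0); λ=-2 ⇒ h* = 1.3926.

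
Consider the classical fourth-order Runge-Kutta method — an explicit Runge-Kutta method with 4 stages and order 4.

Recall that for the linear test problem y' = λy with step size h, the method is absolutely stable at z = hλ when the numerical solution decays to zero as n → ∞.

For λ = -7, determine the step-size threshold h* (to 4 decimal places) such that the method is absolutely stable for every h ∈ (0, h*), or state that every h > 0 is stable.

With y'=λy (z=hλ):
  order 4, 4-stage ⇒ R(z)=1+z+z^2/2+z^3/6+z^4/24
  (e.g. R(-1.4)=0.28273, |R|=0.28273)

Find x<0 with |R(x)|<1.
x=-1.4: |R|=0.2827
|R(-1.44)|=0.2783 |R(-0.63)|=0.5333 |R(-0.53)|=0.5889
Bisect:
  x_lo=-3.5763 |R|=3.0111  x_hi=-0.1817 |R|=0.8338
  mid=-1.87901 |R|=0.30004 →hi
  mid=-2.72764 |R|=0.91650 →hi
  mid=-3.15196 |R|=1.70897 →lo
  mid=-2.93980 |R|=1.25906 →lo
  mid=-2.83372 |R|=1.07550 →lo
  mid=-2.78068 |R|=0.99307 →hi
  mid=-2.80720 |R|=1.03354 →lo
  ...
  [-2.78545,-2.78524] ⇒ x*=-2.7853
So |R|<1 on (-2.7853, 0).

(-2.7853,0); λ=-7 ⇒ h* = 0.3979.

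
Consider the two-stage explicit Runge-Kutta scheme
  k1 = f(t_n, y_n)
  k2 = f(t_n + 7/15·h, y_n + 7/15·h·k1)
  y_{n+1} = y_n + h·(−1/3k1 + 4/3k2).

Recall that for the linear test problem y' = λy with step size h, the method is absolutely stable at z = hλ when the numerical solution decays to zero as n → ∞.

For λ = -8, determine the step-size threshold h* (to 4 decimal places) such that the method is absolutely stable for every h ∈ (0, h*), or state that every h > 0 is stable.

Test eqn y'=λy, z=hλ:
  k1=λy_n ⇒ h·k1=z·y_n;  k2=λ(1+7/15z)y_n ⇒ h·k2=z(1+7/15z)y_n
  y_{n+1}/y_n = 1 − 1/3z + 4/3z(1+7/15z) = 1 + z + 28/45z²
  ⇒ R(z) = 1 + z + 28/45z².

Solve |R(x)|<1 on ℝ⁻.
x=-1.07: |R|=0.6424
R=1: x+28/45x²=0 ⇒ x=−45/28=-1.6071; min R=1−1/(4·28/45)=0.5982>−1
Confirm numerically:
  x=-1.544: |R|=0.93934 <1
  x=-1.447: |R|=0.85581 <1
  x=-0.805: |R|=0.59822 <1
  x=-0.798: |R|=0.59823 <1
  x=-2.044: |R|=1.55560 >1
  x=-1.886: |R|=1.32724 >1
Stable set (-1.6071, 0).

(-1.6071,0); λ=-8 ⇒ h* = (45/28)/8 = 0.2009.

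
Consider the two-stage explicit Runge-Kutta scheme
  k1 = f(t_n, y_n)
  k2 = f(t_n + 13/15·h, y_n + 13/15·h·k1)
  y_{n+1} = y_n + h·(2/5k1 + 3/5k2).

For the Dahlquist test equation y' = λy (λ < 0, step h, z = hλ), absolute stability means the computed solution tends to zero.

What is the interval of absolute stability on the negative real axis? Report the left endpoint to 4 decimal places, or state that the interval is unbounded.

z∈(-1.9231,0).

Test eqn y'=λy, z=hλ:
  k1=λy_n ⇒ h·k1=z·y_n;  k2=λ(1+13/15z)y_n ⇒ h·k2=z(1+13/15z)y_n
  y_{n+1}/y_n = 1 + 2/5z + 3/5z(1+13/15z) = 1 + z + 13/25z²
  so R(z) = 1 + z + 13/25z².

Need |R(x)|<1, x<0.
x=-0.51: |R|=0.6253
R=1: x+13/25x²=0 ⇒ x=−25/13=-1.9231; min R=1−1/(4·13/25)=0.5192>−1
Confirm numerically:
  x=-1.832: |R|=0.91324 <1
  x=-1.287: |R|=0.57431 <1
  x=-1.194: |R|=0.54733 <1
  x=-2.413: |R|=1.61474 >1
  x=-2.152: |R|=1.25617 >1
  x=-2.057: |R|=1.14325 >1
Stable set (-1.9231, 0).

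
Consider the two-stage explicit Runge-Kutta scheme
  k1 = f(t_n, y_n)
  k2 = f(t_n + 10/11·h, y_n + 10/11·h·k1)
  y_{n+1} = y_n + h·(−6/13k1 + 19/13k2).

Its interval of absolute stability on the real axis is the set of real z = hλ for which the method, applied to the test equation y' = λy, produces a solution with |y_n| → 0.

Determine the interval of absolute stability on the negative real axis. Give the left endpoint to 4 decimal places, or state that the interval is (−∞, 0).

Set f=λy, z=hλ:
  k1=λy_n ⇒ h·k1=z·y_n;  k2=λ(1+10/11z)y_n ⇒ h·k2=z(1+10/11z)y_n
  y_{n+1}/y_n = 1 − 6/13z + 19/13z(1+10/11z) = 1 + z + 190/143z²
  R(z) = 1 + z + 190/143z².

Boundary: |R(x)|=1, x<0.
x=-1.5: |R|=2.4895
R=1: x+190/143x²=0 ⇒ x=−143/190=-0.7526; min R=1−1/(4·190/143)=0.8118>−1
Confirm numerically:
  x=-0.641: |R|=0.90493 <1
  x=-0.498: |R|=0.83152 <1
  x=-0.424: |R|=0.81486 <1
  x=-1.317: |R|=1.98757 >1
  x=-1.271: |R|=1.87539 >1
  x=-0.878: |R|=1.14625 >1
Interval (-0.7526, 0).

(-0.7526, 0).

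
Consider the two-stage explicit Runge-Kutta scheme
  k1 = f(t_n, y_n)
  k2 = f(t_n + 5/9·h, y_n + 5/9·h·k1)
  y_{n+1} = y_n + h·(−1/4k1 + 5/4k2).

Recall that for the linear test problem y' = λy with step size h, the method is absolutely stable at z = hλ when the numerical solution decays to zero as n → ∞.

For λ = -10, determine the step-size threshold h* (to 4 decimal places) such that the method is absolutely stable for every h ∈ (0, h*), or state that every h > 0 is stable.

(-1.4400,0); λ=-10 ⇒ h* = (36/25)/10 = 0.1440.

On y'=λy, z=hλ:
  k1=λy_n ⇒ h·k1=z·y_n;  k2=λ(1+5/9z)y_n ⇒ h·k2=z(1+5/9z)y_n
  y_{n+1}/y_n = 1 − 1/4z + 5/4z(1+5/9z) = 1 + z + 25/36z²
  R(z) = 1 + z + 25/36z².

Need |R(x)|<1, x<0.
x=-1.24: |R|=0.8278
R=1: x+25/36x²=0 ⇒ x=−36/25=-1.4400; min R=1−1/(4·25/36)=0.6400>−1
Confirm numerically:
  x=-0.860: |R|=0.65361 <1
  x=-0.607: |R|=0.64887 <1
  x=-0.583: |R|=0.65303 <1
  x=-1.984: |R|=1.74951 >1
  x=-1.977: |R|=1.73726 >1
  x=-1.687: |R|=1.28937 >1
Stable set (-1.4400, 0).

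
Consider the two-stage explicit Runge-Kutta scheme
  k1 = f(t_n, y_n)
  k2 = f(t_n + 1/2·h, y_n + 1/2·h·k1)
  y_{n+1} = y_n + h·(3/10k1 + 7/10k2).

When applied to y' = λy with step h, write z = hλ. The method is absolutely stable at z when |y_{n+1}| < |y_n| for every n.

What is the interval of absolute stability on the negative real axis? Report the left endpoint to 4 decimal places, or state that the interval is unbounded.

Set f=λy, z=hλ:
  k1=λy_n ⇒ h·k1=z·y_n;  k2=λ(1+1/2z)y_n ⇒ h·k2=z(1+1/2z)y_n
  y_{n+1}/y_n = 1 + 3/10z + 7/10z(1+1/2z) = 1 + z + 7/20z²
  ⇒ R(z) = 1 + z + 7/20z².

Find x<0 with |R(x)|<1.
x=-1.4: |R|=0.2860
R=1: x+7/20x²=0 ⇒ x=−20/7=-2.8571; min R=1−1/(4·7/20)=0.2857>−1
Confirm numerically:
  x=-2.806: |R|=0.94977 <1
  x=-2.386: |R|=0.60655 <1
  x=-2.288: |R|=0.54423 <1
  x=-1.316: |R|=0.29015 <1
  x=-3.412: |R|=1.66261 >1
  x=-3.353: |R|=1.58191 >1
  x=-3.107: |R|=1.27171 >1
Interval (-2.8571, 0).

z∈(-2.8571,0).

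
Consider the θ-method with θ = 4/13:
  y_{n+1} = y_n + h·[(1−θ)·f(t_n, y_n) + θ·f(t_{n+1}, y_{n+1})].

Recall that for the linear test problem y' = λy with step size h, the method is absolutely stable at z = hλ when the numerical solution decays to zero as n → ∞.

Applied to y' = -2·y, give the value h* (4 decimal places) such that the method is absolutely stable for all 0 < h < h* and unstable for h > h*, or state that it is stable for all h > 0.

On y'=λy, z=hλ:
  y_{n+1} = y_n + z·[9/13·y_n + 4/13·y_{n+1}] ⇒ (1 − 4/13z)y_{n+1} = (1 + 9/13z)y_n
  Hence R(z) = (1 + 9/13z)/(1 − 4/13z).

Boundary: |R(x)|=1, x<0.
x=-1.33: |R|=0.0562
R=−1: 1+9/13x = −1+4/13x ⇒ -5/13x=2 ⇒ x=2/(-5/13)=-5.2000
Confirm numerically:
  x=-4.556: |R|=0.89687 <1
  x=-4.393: |R|=0.86802 <1
  x=-3.759: |R|=0.74301 <1
  x=-2.752: |R|=0.49017 <1
  x=-5.779: |R|=1.08016 >1
  x=-5.681: |R|=1.06732 >1
Stable set (-5.2000, 0).

(-5.2000,0); λ=-2 ⇒ h* = (26/5)/2 = 2.6000.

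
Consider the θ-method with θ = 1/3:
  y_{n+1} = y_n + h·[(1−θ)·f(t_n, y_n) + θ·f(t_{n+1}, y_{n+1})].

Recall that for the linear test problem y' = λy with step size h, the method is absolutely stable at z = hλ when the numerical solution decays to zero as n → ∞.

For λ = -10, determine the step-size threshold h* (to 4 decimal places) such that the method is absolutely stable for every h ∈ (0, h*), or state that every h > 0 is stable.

On y'=λy, z=hλ:
  y_{n+1} = y_n + z·[2/3·y_n + 1/3·y_{n+1}] ⇒ (1 − 1/3z)y_{n+1} = (1 + 2/3z)y_n
  so R(z) = (1 + 2/3z)/(1 − 1/3z).

Need |R(x)|<1, x<0.
x=-0.43: |R|=0.6239
R=−1: 1+2/3x = −1+1/3x ⇒ -1/3x=2 ⇒ x=2/(-1/3)=-6.0000
Confirm numerically:
  x=-5.016: |R|=0.87725 <1
  x=-4.348: |R|=0.77518 <1
  x=-2.710: |R|=0.42382 <1
  x=-6.264: |R|=1.02850 >1
  x=-6.233: |R|=1.02524 >1
Interval (-6.0000, 0).

(-6.0000,0); λ=-10 ⇒ h* = (6)/10 = 0.6000.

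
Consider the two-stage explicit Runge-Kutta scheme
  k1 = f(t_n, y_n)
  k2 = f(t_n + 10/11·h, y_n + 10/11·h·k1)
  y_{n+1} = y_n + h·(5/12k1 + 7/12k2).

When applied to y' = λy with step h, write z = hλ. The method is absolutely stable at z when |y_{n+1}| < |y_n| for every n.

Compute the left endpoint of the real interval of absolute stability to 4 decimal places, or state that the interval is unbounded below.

With y'=λy (z=hλ):
  k1=λy_n ⇒ h·k1=z·y_n;  k2=λ(1+10/11z)y_n ⇒ h·k2=z(1+10/11z)y_n
  y_{n+1}/y_n = 1 + 5/12z + 7/12z(1+10/11z) = 1 + z + 35/66z²
  ⇒ R(z) = 1 + z + 35/66z².

Solve |R(x)|<1 on ℝ⁻.
x=-1.67: |R|=0.8090
R=1: x+35/66x²=0 ⇒ x=−66/35=-1.8857; min R=1−1/(4·35/66)=0.5286>−1
Confirm numerically:
  x=-1.486: |R|=0.68501 <1
  x=-1.204: |R|=0.56474 <1
  x=-0.833: |R|=0.53497 <1
  x=-2.148: |R|=1.29877 >1
  x=-2.042: |R|=1.16924 >1
Interval (-1.8857, 0).

left endpoint -1.8857.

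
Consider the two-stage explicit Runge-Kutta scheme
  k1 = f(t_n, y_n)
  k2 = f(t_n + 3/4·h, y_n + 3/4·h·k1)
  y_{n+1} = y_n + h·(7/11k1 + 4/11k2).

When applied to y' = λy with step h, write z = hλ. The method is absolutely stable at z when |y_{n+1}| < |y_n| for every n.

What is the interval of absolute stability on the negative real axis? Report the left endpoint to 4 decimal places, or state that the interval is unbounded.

Set f=λy, z=hλ:
  k1=λy_n ⇒ h·k1=z·y_n;  k2=λ(1+3/4z)y_n ⇒ h·k2=z(1+3/4z)y_n
  y_{n+1}/y_n = 1 + 7/11z + 4/11z(1+3/4z) = 1 + z + 3/11z²
  so R(z) = 1 + z + 3/11z².

Solve |R(x)|<1 on ℝ⁻.
x=-0.48: |R|=0.5828
R=1: x+3/11x²=0 ⇒ x=−11/3=-3.6667; min R=1−1/(4·3/11)=0.0833>−1
Confirm numerically:
  x=-2.526: |R|=0.21418 <1
  x=-2.331: |R|=0.15088 <1
  x=-1.849: |R|=0.08340 <1
  x=-1.702: |R|=0.08804 <1
  x=-4.184: |R|=1.59032 >1
  x=-4.138: |R|=1.53192 >1
  x=-4.101: |R|=1.48578 >1
So |R|<1 on (-3.6667, 0).

(-3.6667, 0).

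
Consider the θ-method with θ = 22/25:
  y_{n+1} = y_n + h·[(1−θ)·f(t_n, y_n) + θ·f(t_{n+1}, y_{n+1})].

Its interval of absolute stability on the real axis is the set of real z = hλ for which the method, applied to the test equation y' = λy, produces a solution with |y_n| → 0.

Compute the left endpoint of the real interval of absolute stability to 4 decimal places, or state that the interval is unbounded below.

interval (−∞, 0).

Test eqn y'=λy, z=hλ:
  y_{n+1} = y_n + z·[3/25·y_n + 22/25·y_{n+1}] ⇒ (1 − 22/25z)y_{n+1} = (1 + 3/25z)y_n
  Hence R(z) = (1 + 3/25z)/(1 − 22/25z).

Need |R(x)|<1, x<0.
x=-0.48: |R|=0.6625
x=-2: |R|=0.2754
x=-10: |R|=0.0204
x=-100: |R|=0.1236
θ=22/25≥1/2 ⇒ |1+3/25x|<|1−22/25x| ∀x<0 ⇒ stable on all of ℝ⁻.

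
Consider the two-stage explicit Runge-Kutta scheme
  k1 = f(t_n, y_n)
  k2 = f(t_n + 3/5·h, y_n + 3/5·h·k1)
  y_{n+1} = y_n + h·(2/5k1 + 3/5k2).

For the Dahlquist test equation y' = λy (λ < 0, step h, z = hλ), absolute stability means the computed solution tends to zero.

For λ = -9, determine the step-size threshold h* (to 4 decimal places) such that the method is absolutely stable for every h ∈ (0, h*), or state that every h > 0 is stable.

(-2.7778,0); λ=-9 ⇒ h* = (25/9)/9 = 0.3086.

Set f=λy, z=hλ:
  k1=λy_n ⇒ h·k1=z·y_n;  k2=λ(1+3/5z)y_n ⇒ h·k2=z(1+3/5z)y_n
  y_{n+1}/y_n = 1 + 2/5z + 3/5z(1+3/5z) = 1 + z + 9/25z²
  Hence R(z) = 1 + z + 9/25z².

Boundary: |R(x)|=1, x<0.
x=-0.86: |R|=0.4063
R=1: x+9/25x²=0 ⇒ x=−25/9=-2.7778; min R=1−1/(4·9/25)=0.3056>−1
Confirm numerically:
  x=-2.585: |R|=0.82060 <1
  x=-2.206: |R|=0.54592 <1
  x=-1.634: |R|=0.32718 <1
  x=-1.499: |R|=0.30992 <1
  x=-3.367: |R|=1.71421 >1
  x=-3.001: |R|=1.24116 >1
  x=-2.909: |R|=1.13742 >1
Stable set (-2.7778, 0).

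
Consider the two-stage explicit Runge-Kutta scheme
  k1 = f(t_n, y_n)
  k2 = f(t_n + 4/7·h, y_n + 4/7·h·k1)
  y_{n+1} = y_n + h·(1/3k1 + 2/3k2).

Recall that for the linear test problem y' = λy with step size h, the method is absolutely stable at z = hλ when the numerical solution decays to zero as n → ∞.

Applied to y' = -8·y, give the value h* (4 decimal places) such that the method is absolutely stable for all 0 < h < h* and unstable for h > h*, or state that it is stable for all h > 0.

(-2.6250,0); λ=-8 ⇒ h* = (21/8)/8 = 0.3281.

Test eqn y'=λy, z=hλ:
  k1=λy_n ⇒ h·k1=z·y_n;  k2=λ(1+4/7z)y_n ⇒ h·k2=z(1+4/7z)y_n
  y_{n+1}/y_n = 1 + 1/3z + 2/3z(1+4/7z) = 1 + z + 8/21z²
  so R(z) = 1 + z + 8/21z².

Boundary: |R(x)|=1, x<0.
x=-0.79: |R|=0.4478
R=1: x+8/21x²=0 ⇒ x=−21/8=-2.6250; min R=1−1/(4·8/21)=0.3438>−1
Confirm numerically:
  x=-2.384: |R|=0.78113 <1
  x=-2.102: |R|=0.58120 <1
  x=-1.983: |R|=0.51501 <1
  x=-1.727: |R|=0.40920 <1
  x=-3.187: |R|=1.68232 >1
  x=-2.893: |R|=1.29536 >1
Interval (-2.6250, 0).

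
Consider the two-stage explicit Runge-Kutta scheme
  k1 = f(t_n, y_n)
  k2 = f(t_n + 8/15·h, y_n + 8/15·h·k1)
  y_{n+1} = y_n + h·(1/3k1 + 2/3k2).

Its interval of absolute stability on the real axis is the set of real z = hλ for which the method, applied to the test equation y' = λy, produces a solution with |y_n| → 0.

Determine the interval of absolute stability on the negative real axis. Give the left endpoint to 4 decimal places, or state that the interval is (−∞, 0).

(-2.8125, 0).

With y'=λy (z=hλ):
  k1=λy_n ⇒ h·k1=z·y_n;  k2=λ(1+8/15z)y_n ⇒ h·k2=z(1+8/15z)y_n
  y_{n+1}/y_n = 1 + 1/3z + 2/3z(1+8/15z) = 1 + z + 16/45z²
  so R(z) = 1 + z + 16/45z².

Find x<0 with |R(x)|<1.
x=-0.55: |R|=0.5576
R=1: x+16/45x²=0 ⇒ x=−45/16=-2.8125; min R=1−1/(4·16/45)=0.2969>−1
Confirm numerically:
  x=-2.738: |R|=0.92747 <1
  x=-2.110: |R|=0.47297 <1
  x=-2.109: |R|=0.47247 <1
  x=-1.660: |R|=0.31977 <1
  x=-3.205: |R|=1.44728 >1
  x=-2.871: |R|=1.05972 >1
Stable set (-2.8125, 0).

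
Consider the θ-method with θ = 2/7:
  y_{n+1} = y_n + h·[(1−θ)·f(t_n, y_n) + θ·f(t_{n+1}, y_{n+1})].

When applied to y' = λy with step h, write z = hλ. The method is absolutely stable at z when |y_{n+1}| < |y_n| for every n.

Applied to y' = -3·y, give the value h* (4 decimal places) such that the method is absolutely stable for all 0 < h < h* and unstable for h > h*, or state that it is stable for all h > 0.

With y'=λy (z=hλ):
  y_{n+1} = y_n + z·[5/7·y_n + 2/7·y_{n+1}] ⇒ (1 − 2/7z)y_{n+1} = (1 + 5/7z)y_n
  so R(z) = (1 + 5/7z)/(1 − 2/7z).

Find x<0 with |R(x)|<1.
x=-0.72: |R|=0.4028
R=−1: 1+5/7x = −1+2/7x ⇒ -3/7x=2 ⇒ x=2/(-3/7)=-4.6667
Confirm numerically:
  x=-4.016: |R|=0.87014 <1
  x=-3.222: |R|=0.67763 <1
  x=-3.073: |R|=0.63632 <1
  x=-2.523: |R|=0.46613 <1
  x=-4.983: |R|=1.05594 >1
  x=-4.910: |R|=1.04340 >1
Interval (-4.6667, 0).

(-4.6667,0); λ=-3 ⇒ h* = (14/3)/3 = 1.5556.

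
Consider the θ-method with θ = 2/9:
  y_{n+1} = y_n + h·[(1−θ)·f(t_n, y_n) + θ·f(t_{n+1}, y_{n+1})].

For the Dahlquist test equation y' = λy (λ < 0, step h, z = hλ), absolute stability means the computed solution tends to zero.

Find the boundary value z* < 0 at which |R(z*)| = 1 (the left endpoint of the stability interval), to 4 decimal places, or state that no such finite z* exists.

With y'=λy (z=hλ):
  y_{n+1} = y_n + z·[7/9·y_n + 2/9·y_{n+1}] ⇒ (1 − 2/9z)y_{n+1} = (1 + 7/9z)y_n
  Hence R(z) = (1 + 7/9z)/(1 − 2/9z).

Solve |R(x)|<1 on ℝ⁻.
x=-0.87: |R|=0.2709
R=−1: 1+7/9x = −1+2/9x ⇒ -5/9x=2 ⇒ x=2/(-5/9)=-3.6000
Confirm numerically:
  x=-3.217: |R|=0.87592 <1
  x=-3.171: |R|=0.86019 <1
  x=-1.905: |R|=0.33841 <1
  x=-4.042: |R|=1.12936 >1
  x=-3.975: |R|=1.11062 >1
  x=-3.911: |R|=1.09244 >1
So |R|<1 on (-3.6000, 0).

left endpoint -3.6000.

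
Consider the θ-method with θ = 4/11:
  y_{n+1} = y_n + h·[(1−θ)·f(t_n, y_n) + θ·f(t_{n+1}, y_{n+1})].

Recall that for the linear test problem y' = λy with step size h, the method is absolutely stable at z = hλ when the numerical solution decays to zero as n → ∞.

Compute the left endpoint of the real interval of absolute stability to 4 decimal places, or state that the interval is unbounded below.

z* = -7.3333.

On y'=λy, z=hλ:
  y_{n+1} = y_n + z·[7/11·y_n + 4/11·y_{n+1}] ⇒ (1 − 4/11z)y_{n+1} = (1 + 7/11z)y_n
  ⇒ R(z) = (1 + 7/11z)/(1 − 4/11z).

Need |R(x)|<1, x<0.
x=-0.83: |R|=0.3624
R=−1: 1+7/11x = −1+4/11x ⇒ -3/11x=2 ⇒ x=2/(-3/11)=-7.3333
Confirm numerically:
  x=-4.934: |R|=0.76581 <1
  x=-4.522: |R|=0.71005 <1
  x=-3.788: |R|=0.59330 <1
  x=-7.770: |R|=1.03113 >1
  x=-7.638: |R|=1.02200 >1
So |R|<1 on (-7.3333, 0).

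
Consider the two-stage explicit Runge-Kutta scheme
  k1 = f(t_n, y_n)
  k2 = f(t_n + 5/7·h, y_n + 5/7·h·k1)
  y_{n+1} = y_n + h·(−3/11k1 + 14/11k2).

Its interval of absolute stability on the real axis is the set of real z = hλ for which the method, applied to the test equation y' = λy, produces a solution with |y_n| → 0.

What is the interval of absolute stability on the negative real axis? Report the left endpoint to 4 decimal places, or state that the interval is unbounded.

Set f=λy, z=hλ:
  k1=λy_n ⇒ h·k1=z·y_n;  k2=λ(1+5/7z)y_n ⇒ h·k2=z(1+5/7z)y_n
  y_{n+1}/y_n = 1 − 3/11z + 14/11z(1+5/7z) = 1 + z + 10/11z²
  Hence R(z) = 1 + z + 10/11z².

Boundary: |R(x)|=1, x<0.
x=-1.61: |R|=1.7465
R=1: x+10/11x²=0 ⇒ x=−11/10=-1.1000; min R=1−1/(4·10/11)=0.7250>−1
Confirm numerically:
  x=-1.033: |R|=0.93708 <1
  x=-0.912: |R|=0.84413 <1
  x=-0.845: |R|=0.80411 <1
  x=-0.539: |R|=0.72511 <1
  x=-1.381: |R|=1.35278 >1
  x=-1.246: |R|=1.16538 >1
  x=-1.148: |R|=1.05009 >1
Interval (-1.1000, 0).

z∈(-1.1000,0).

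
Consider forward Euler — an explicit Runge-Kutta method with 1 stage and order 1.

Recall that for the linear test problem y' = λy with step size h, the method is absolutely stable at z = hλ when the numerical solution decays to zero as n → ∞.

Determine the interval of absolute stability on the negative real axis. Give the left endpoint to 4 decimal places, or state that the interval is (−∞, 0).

z∈(-2.0000,0).

Test eqn y'=λy, z=hλ:
  order 1, 1-stage ⇒ R(z)=1+z
  (e.g. R(-1.57)=-0.57000, |R|=0.57000)

Boundary: |R(x)|=1, x<0.
x=-1.57: |R|=0.5700
|R(-1.86)|=0.8600 |R(-1.57)|=0.5700 |R(-1.17)|=0.1700
Bisect:
  x_lo=-2.3518 |R|=1.3518  x_hi=-0.1639 |R|=0.8361
  mid=-1.25785 |R|=0.25785 →hi
  mid=-1.80483 |R|=0.80483 →hi
  mid=-2.07832 |R|=1.07832 →lo
  mid=-1.94157 |R|=0.94157 →hi
  mid=-2.00994 |R|=1.00994 →lo
  mid=-1.97576 |R|=0.97576 →hi
  mid=-1.99285 |R|=0.99285 →hi
  mid=-2.00140 |R|=1.00140 →lo
  mid=-1.99712 |R|=0.99712 →hi
  ...
  [-2.00006,-1.99993] ⇒ x*=-2.0000
Interval (-2.0000, 0).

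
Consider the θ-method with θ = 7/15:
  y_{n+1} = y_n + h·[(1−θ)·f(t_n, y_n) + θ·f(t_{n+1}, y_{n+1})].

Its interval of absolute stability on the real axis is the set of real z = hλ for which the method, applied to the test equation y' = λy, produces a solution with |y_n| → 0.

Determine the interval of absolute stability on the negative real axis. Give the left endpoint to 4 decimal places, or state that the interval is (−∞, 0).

z∈(-30.0000,0).

Set f=λy, z=hλ:
  y_{n+1} = y_n + z·[8/15·y_n + 7/15·y_{n+1}] ⇒ (1 − 7/15z)y_{n+1} = (1 + 8/15z)y_n
  R(z) = (1 + 8/15z)/(1 − 7/15z).

Boundary: |R(x)|=1, x<0.
x=-0.32: |R|=0.7216
R=−1: 1+8/15x = −1+7/15x ⇒ -1/15x=2 ⇒ x=2/(-1/15)=-30.0000
Confirm numerically:
  x=-28.623: |R|=0.99361 <1
  x=-20.461: |R|=0.93971 <1
  x=-17.929: |R|=0.91409 <1
  x=-16.427: |R|=0.89558 <1
  x=-30.515: |R|=1.00225 >1
  x=-30.351: |R|=1.00154 >1
  x=-30.178: |R|=1.00079 >1
So |R|<1 on (-30.0000, 0).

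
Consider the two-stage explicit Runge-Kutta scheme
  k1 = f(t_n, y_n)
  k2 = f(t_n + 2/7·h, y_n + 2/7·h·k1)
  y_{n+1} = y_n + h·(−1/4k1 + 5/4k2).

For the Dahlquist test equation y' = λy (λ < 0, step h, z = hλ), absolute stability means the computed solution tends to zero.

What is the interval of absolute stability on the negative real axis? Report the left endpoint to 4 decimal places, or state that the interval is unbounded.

(-2.8000, 0).

Test eqn y'=λy, z=hλ:
  k1=λy_n ⇒ h·k1=z·y_n;  k2=λ(1+2/7z)y_n ⇒ h·k2=z(1+2/7z)y_n
  y_{n+1}/y_n = 1 − 1/4z + 5/4z(1+2/7z) = 1 + z + 5/14z²
  so R(z) = 1 + z + 5/14z².

Solve |R(x)|<1 on ℝ⁻.
x=-0.51: |R|=0.5829
R=1: x+5/14x²=0 ⇒ x=−14/5=-2.8000; min R=1−1/(4·5/14)=0.3000>−1
Confirm numerically:
  x=-2.134: |R|=0.49241 <1
  x=-1.837: |R|=0.36820 <1
  x=-1.138: |R|=0.32452 <1
  x=-3.345: |R|=1.65108 >1
  x=-2.829: |R|=1.02930 >1
So |R|<1 on (-2.8000, 0).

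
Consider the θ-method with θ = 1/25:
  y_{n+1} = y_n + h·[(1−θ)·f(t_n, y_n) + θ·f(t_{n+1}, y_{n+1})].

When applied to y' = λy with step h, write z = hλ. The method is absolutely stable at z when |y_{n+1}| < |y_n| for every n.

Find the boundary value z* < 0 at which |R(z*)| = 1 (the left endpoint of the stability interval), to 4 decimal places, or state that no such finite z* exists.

On y'=λy, z=hλ:
  y_{n+1} = y_n + z·[24/25·y_n + 1/25·y_{n+1}] ⇒ (1 − 1/25z)y_{n+1} = (1 + 24/25z)y_n
  R(z) = (1 + 24/25z)/(1 − 1/25z).

Find x<0 with |R(x)|<1.
x=-1.08: |R|=0.0353
R=−1: 1+24/25x = −1+1/25x ⇒ -23/25x=2 ⇒ x=2/(-23/25)=-2.1739
Confirm numerically:
  x=-2.140: |R|=0.97126 <1
  x=-1.979: |R|=0.83383 <1
  x=-1.184: |R|=0.13046 <1
  x=-1.052: |R|=0.00952 <1
  x=-2.385: |R|=1.17729 >1
  x=-2.327: |R|=1.12885 >1
Interval (-2.1739, 0).

z* = -2.1739.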